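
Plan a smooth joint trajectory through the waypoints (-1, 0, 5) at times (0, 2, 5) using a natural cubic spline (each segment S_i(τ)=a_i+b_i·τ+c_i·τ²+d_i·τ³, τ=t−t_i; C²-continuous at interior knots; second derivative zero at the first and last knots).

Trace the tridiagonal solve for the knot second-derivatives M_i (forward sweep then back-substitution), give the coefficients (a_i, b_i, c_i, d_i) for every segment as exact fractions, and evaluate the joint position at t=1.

Δ: Δ0=1/2, Δ1=5/3
row 1: diag=10, rhs=7; c'=3/10, d'=7/10
back: M1=7/10
M: M0=0, M1=7/10, M2=0
seg 0: a=-1, c=M0/2=0, d=(M1−M0)/(6·2)=7/120, b=Δ0−h0·(2M0+M1)/6=4/15
seg 1: a=0, c=M1/2=7/20, d=(M2−M1)/(6·3)=-7/180, b=Δ1−h1·(2M1+M2)/6=29/30
t_q=1 → seg 0, τ=1; S=-1+4/15·τ+0·τ²+7/120·τ³=-27/40

  seg 0: a=-1 b=4/15 c=0 d=7/120
  seg 1: a=0 b=29/30 c=7/20 d=-7/180
S(1) = -27/40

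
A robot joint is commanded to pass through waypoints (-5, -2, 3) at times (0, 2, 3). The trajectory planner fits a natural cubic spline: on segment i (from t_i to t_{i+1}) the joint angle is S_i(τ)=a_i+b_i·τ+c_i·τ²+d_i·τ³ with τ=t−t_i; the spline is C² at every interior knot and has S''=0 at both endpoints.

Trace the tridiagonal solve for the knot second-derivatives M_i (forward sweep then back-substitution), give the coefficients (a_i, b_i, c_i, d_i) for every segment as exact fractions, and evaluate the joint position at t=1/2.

Δ: Δ0=3/2, Δ1=5
row 1: diag=6, rhs=21; c'=1/6, d'=7/2
back: M1=7/2
M: M0=0, M1=7/2, M2=0
seg 0: a=-5, c=M0/2=0, d=(M1−M0)/(6·2)=7/24, b=Δ0−h0·(2M0+M1)/6=1/3
seg 1: a=-2, c=M1/2=7/4, d=(M2−M1)/(6·1)=-7/12, b=Δ1−h1·(2M1+M2)/6=23/6
t_q=1/2 → seg 0, τ=1/2; S=-5+1/3·τ+0·τ²+7/24·τ³=-307/64

  seg 0: a=-5 b=1/3 c=0 d=7/24
  seg 1: a=-2 b=23/6 c=7/4 d=-7/12
S(1/2) = -307/64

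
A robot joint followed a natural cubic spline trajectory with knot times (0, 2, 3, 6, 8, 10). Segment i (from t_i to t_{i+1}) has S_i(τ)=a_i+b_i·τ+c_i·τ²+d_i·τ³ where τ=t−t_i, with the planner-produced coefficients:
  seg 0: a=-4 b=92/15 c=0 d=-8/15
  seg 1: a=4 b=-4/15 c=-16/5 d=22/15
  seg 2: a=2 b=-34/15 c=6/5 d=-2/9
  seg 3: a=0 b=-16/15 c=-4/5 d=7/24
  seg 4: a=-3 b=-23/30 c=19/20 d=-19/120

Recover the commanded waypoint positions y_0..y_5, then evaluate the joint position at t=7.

y_0=-4 y_1=4 y_2=2 y_3=0 y_4=-3 y_5=-2
S(7) = -63/40

y_0 = S_0(0) = a_0 = -4
y_1 = S_1(0) = a_1 = 4
y_2 = S_2(0) = a_2 = 2
y_3 = S_3(0) = a_3 = 0
y_4 = S_4(0) = a_4 = -3
y_5 = S_4(2) = -2
t_q=7 is in segment 3 (τ=1); S_3(τ)=-63/40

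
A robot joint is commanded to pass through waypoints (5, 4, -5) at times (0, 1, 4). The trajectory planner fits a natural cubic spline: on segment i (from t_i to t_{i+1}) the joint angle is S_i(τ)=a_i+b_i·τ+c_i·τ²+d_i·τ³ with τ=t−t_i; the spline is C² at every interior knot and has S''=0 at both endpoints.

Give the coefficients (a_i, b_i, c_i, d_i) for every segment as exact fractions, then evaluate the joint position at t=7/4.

Δ: Δ0=-1, Δ1=-3
row 1: diag=8, rhs=-12; c'=3/8, d'=-3/2
back: M1=-3/2
M: M0=0, M1=-3/2, M2=0
seg 0: a=5, c=M0/2=0, d=(M1−M0)/(6·1)=-1/4, b=Δ0−h0·(2M0+M1)/6=-3/4
seg 1: a=4, c=M1/2=-3/4, d=(M2−M1)/(6·3)=1/12, b=Δ1−h1·(2M1+M2)/6=-3/2
t_q=7/4 → seg 1, τ=3/4; S=4+-3/2·τ+-3/4·τ²+1/12·τ³=637/256

  seg 0: a=5 b=-3/4 c=0 d=-1/4
  seg 1: a=4 b=-3/2 c=-3/4 d=1/12
S(7/4) = 637/256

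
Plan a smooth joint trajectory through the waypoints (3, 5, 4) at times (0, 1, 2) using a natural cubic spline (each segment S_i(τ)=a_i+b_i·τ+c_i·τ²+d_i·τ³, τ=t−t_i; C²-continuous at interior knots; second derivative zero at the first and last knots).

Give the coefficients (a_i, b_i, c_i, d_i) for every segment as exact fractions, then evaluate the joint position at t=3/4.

Δ: Δ0=2, Δ1=-1
row 1: diag=4, rhs=-18; c'=1/4, d'=-9/2
back: M1=-9/2
M: M0=0, M1=-9/2, M2=0
seg 0: a=3, c=M0/2=0, d=(M1−M0)/(6·1)=-3/4, b=Δ0−h0·(2M0+M1)/6=11/4
seg 1: a=5, c=M1/2=-9/4, d=(M2−M1)/(6·1)=3/4, b=Δ1−h1·(2M1+M2)/6=1/2
t_q=3/4 → seg 0, τ=3/4; S=3+11/4·τ+0·τ²+-3/4·τ³=1215/256

  seg 0: a=3 b=11/4 c=0 d=-3/4
  seg 1: a=5 b=1/2 c=-9/4 d=3/4
S(3/4) = 1215/256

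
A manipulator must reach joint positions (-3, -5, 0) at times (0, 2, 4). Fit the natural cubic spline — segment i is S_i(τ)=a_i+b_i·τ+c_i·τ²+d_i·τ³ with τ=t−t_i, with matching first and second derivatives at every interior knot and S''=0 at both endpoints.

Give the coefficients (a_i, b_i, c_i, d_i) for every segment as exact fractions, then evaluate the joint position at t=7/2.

  seg 0: a=-3 b=-15/8 c=0 d=7/32
  seg 1: a=-5 b=3/4 c=21/16 d=-7/32
S(7/2) = -425/256

Δ: Δ0=-1, Δ1=5/2
row 1: diag=8, rhs=21; c'=1/4, d'=21/8
back: M1=21/8
M: M0=0, M1=21/8, M2=0
seg 0: a=-3, c=M0/2=0, d=(M1−M0)/(6·2)=7/32, b=Δ0−h0·(2M0+M1)/6=-15/8
seg 1: a=-5, c=M1/2=21/16, d=(M2−M1)/(6·2)=-7/32, b=Δ1−h1·(2M1+M2)/6=3/4
t_q=7/2 → seg 1, τ=3/2; S=-5+3/4·τ+21/16·τ²+-7/32·τ³=-425/256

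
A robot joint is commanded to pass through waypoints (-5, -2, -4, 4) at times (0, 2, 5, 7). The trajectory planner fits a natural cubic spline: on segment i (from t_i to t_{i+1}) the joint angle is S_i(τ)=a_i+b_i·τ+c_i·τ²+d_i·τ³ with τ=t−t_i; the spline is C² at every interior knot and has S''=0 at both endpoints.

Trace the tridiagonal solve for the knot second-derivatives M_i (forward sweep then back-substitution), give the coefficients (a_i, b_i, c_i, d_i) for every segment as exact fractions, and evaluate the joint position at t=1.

  seg 0: a=-5 b=1247/546 c=0 d=-107/546
  seg 1: a=-2 b=-37/546 c=-107/91 d=41/126
  seg 2: a=-4 b=454/273 c=319/182 d=-319/1092
S(1) = -265/91

Δ: Δ0=3/2, Δ1=-2/3, Δ2=4
row 1: diag=10, rhs=-13; c'=3/10, d'=-13/10
row 2: denom=10−3·3/10=91/10; d'=(28−3·-13/10)/(91/10)=319/91
back: M2=319/91
back: M1=-13/10−3/10·319/91=-214/91
M: M0=0, M1=-214/91, M2=319/91, M3=0
seg 0: a=-5, c=M0/2=0, d=(M1−M0)/(6·2)=-107/546, b=Δ0−h0·(2M0+M1)/6=1247/546
seg 1: a=-2, c=M1/2=-107/91, d=(M2−M1)/(6·3)=41/126, b=Δ1−h1·(2M1+M2)/6=-37/546
seg 2: a=-4, c=M2/2=319/182, d=(M3−M2)/(6·2)=-319/1092, b=Δ2−h2·(2M2+M3)/6=454/273
t_q=1 → seg 0, τ=1; S=-5+1247/546·τ+0·τ²+-107/546·τ³=-265/91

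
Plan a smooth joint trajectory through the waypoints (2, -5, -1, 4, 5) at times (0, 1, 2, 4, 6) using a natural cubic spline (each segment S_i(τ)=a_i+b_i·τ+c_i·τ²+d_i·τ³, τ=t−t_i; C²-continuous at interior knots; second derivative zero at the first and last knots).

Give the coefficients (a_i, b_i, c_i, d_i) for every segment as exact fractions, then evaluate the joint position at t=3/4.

Δ: Δ0=-7, Δ1=4, Δ2=5/2, Δ3=1/2
row 1: diag=4, rhs=66; c'=1/4, d'=33/2
row 2: denom=6−1·1/4=23/4; d'=(-9−1·33/2)/(23/4)=-102/23
row 3: denom=8−2·8/23=168/23; d'=(-12−2·-102/23)/(168/23)=-3/7
back: M3=-3/7
back: M2=-102/23−8/23·-3/7=-30/7
back: M1=33/2−1/4·-30/7=123/7
M: M0=0, M1=123/7, M2=-30/7, M3=-3/7, M4=0
seg 0: a=2, c=M0/2=0, d=(M1−M0)/(6·1)=41/14, b=Δ0−h0·(2M0+M1)/6=-139/14
seg 1: a=-5, c=M1/2=123/14, d=(M2−M1)/(6·1)=-51/14, b=Δ1−h1·(2M1+M2)/6=-8/7
seg 2: a=-1, c=M2/2=-15/7, d=(M3−M2)/(6·2)=9/28, b=Δ2−h2·(2M2+M3)/6=11/2
seg 3: a=4, c=M3/2=-3/14, d=(M4−M3)/(6·2)=1/28, b=Δ3−h3·(2M3+M4)/6=11/14
t_q=3/4 → seg 0, τ=3/4; S=2+-139/14·τ+0·τ²+41/14·τ³=-539/128

  seg 0: a=2 b=-139/14 c=0 d=41/14
  seg 1: a=-5 b=-8/7 c=123/14 d=-51/14
  seg 2: a=-1 b=11/2 c=-15/7 d=9/28
  seg 3: a=4 b=11/14 c=-3/14 d=1/28
S(3/4) = -539/128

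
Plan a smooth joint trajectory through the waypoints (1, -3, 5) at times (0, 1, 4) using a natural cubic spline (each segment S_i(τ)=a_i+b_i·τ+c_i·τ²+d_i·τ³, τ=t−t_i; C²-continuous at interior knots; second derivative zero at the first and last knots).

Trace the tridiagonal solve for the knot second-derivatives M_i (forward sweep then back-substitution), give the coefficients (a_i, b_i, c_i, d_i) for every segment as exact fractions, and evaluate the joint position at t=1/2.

  seg 0: a=1 b=-29/6 c=0 d=5/6
  seg 1: a=-3 b=-7/3 c=5/2 d=-5/18
S(1/2) = -21/16

Δ: Δ0=-4, Δ1=8/3
row 1: diag=8, rhs=40; c'=3/8, d'=5
back: M1=5
M: M0=0, M1=5, M2=0
seg 0: a=1, c=M0/2=0, d=(M1−M0)/(6·1)=5/6, b=Δ0−h0·(2M0+M1)/6=-29/6
seg 1: a=-3, c=M1/2=5/2, d=(M2−M1)/(6·3)=-5/18, b=Δ1−h1·(2M1+M2)/6=-7/3
t_q=1/2 → seg 0, τ=1/2; S=1+-29/6·τ+0·τ²+5/6·τ³=-21/16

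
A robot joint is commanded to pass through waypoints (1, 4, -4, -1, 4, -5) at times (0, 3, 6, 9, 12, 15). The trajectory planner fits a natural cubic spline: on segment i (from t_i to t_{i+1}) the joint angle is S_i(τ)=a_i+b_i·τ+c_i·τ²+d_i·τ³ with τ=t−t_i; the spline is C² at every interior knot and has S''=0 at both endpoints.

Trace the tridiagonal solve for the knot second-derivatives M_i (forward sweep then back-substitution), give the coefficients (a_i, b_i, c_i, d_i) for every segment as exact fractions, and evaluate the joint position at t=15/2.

Δ: Δ0=1, Δ1=-8/3, Δ2=1, Δ3=5/3, Δ4=-3
row 1: diag=12, rhs=-22; c'=1/4, d'=-11/6
row 2: denom=12−3·1/4=45/4; d'=(22−3·-11/6)/(45/4)=22/9
row 3: denom=12−3·4/15=56/5; d'=(4−3·22/9)/(56/5)=-25/84
row 4: denom=12−3·15/56=627/56; d'=(-28−3·-25/84)/(627/56)=-46/19
back: M4=-46/19
back: M3=-25/84−15/56·-46/19=20/57
back: M2=22/9−4/15·20/57=134/57
back: M1=-11/6−1/4·134/57=-46/19
M: M0=0, M1=-46/19, M2=134/57, M3=20/57, M4=-46/19, M5=0
seg 0: a=1, c=M0/2=0, d=(M1−M0)/(6·3)=-23/171, b=Δ0−h0·(2M0+M1)/6=42/19
seg 1: a=4, c=M1/2=-23/19, d=(M2−M1)/(6·3)=136/513, b=Δ1−h1·(2M1+M2)/6=-27/19
seg 2: a=-4, c=M2/2=67/57, d=(M3−M2)/(6·3)=-1/9, b=Δ2−h2·(2M2+M3)/6=-29/19
seg 3: a=-1, c=M3/2=10/57, d=(M4−M3)/(6·3)=-79/513, b=Δ3−h3·(2M3+M4)/6=48/19
seg 4: a=4, c=M4/2=-23/19, d=(M5−M4)/(6·3)=23/171, b=Δ4−h4·(2M4+M5)/6=-11/19
t_q=15/2 → seg 2, τ=3/2; S=-4+-29/19·τ+67/57·τ²+-1/9·τ³=-611/152

  seg 0: a=1 b=42/19 c=0 d=-23/171
  seg 1: a=4 b=-27/19 c=-23/19 d=136/513
  seg 2: a=-4 b=-29/19 c=67/57 d=-1/9
  seg 3: a=-1 b=48/19 c=10/57 d=-79/513
  seg 4: a=4 b=-11/19 c=-23/19 d=23/171
S(15/2) = -611/152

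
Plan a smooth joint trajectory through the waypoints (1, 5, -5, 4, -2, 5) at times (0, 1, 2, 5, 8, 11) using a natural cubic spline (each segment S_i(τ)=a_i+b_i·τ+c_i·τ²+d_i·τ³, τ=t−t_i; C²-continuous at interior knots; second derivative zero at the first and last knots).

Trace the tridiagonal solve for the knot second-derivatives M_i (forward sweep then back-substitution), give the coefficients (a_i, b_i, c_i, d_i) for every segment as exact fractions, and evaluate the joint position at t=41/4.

  seg 0: a=1 b=10198/1251 c=0 d=-5194/1251
  seg 1: a=5 b=-5384/1251 c=-5194/417 d=8456/1251
  seg 2: a=-5 b=-11180/1251 c=3262/417 d=-14425/11259
  seg 3: a=4 b=4261/1251 c=-4639/1251 d=7154/11259
  seg 4: a=-2 b=-2111/1251 c=2515/1251 d=-2515/11259
S(41/4) = 16337/8896

Δ: Δ0=4, Δ1=-10, Δ2=3, Δ3=-2, Δ4=7/3
row 1: diag=4, rhs=-84; c'=1/4, d'=-21
row 2: denom=8−1·1/4=31/4; d'=(78−1·-21)/(31/4)=396/31
row 3: denom=12−3·12/31=336/31; d'=(-30−3·396/31)/(336/31)=-353/56
row 4: denom=12−3·31/112=1251/112; d'=(26−3·-353/56)/(1251/112)=5030/1251
back: M4=5030/1251
back: M3=-353/56−31/112·5030/1251=-9278/1251
back: M2=396/31−12/31·-9278/1251=6524/417
back: M1=-21−1/4·6524/417=-10388/417
M: M0=0, M1=-10388/417, M2=6524/417, M3=-9278/1251, M4=5030/1251, M5=0
seg 0: a=1, c=M0/2=0, d=(M1−M0)/(6·1)=-5194/1251, b=Δ0−h0·(2M0+M1)/6=10198/1251
seg 1: a=5, c=M1/2=-5194/417, d=(M2−M1)/(6·1)=8456/1251, b=Δ1−h1·(2M1+M2)/6=-5384/1251
seg 2: a=-5, c=M2/2=3262/417, d=(M3−M2)/(6·3)=-14425/11259, b=Δ2−h2·(2M2+M3)/6=-11180/1251
seg 3: a=4, c=M3/2=-4639/1251, d=(M4−M3)/(6·3)=7154/11259, b=Δ3−h3·(2M3+M4)/6=4261/1251
seg 4: a=-2, c=M4/2=2515/1251, d=(M5−M4)/(6·3)=-2515/11259, b=Δ4−h4·(2M4+M5)/6=-2111/1251
t_q=41/4 → seg 4, τ=9/4; S=-2+-2111/1251·τ+2515/1251·τ²+-2515/11259·τ³=16337/8896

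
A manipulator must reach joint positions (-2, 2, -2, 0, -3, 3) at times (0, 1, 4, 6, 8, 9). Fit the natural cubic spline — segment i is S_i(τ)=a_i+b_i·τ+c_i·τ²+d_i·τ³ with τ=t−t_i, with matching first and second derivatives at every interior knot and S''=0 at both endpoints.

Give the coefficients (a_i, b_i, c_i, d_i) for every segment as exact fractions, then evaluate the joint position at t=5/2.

  seg 0: a=-2 b=10826/2199 c=0 d=-2030/2199
  seg 1: a=2 b=4736/2199 c=-2030/733 d=1178/2199
  seg 2: a=-2 b=2/2199 c=1504/733 d=-6827/8796
  seg 3: a=0 b=-2431/2199 c=-3819/1466 d=21179/17592
  seg 4: a=-3 b=12847/4398 c=13541/2932 d=-13541/8796
S(5/2) = 2367/2932

Δ: Δ0=4, Δ1=-4/3, Δ2=1, Δ3=-3/2, Δ4=6
row 1: diag=8, rhs=-32; c'=3/8, d'=-4
row 2: denom=10−3·3/8=71/8; d'=(14−3·-4)/(71/8)=208/71
row 3: denom=8−2·16/71=536/71; d'=(-15−2·208/71)/(536/71)=-1481/536
row 4: denom=6−2·71/268=733/134; d'=(45−2·-1481/536)/(733/134)=13541/1466
back: M4=13541/1466
back: M3=-1481/536−71/268·13541/1466=-3819/733
back: M2=208/71−16/71·-3819/733=3008/733
back: M1=-4−3/8·3008/733=-4060/733
M: M0=0, M1=-4060/733, M2=3008/733, M3=-3819/733, M4=13541/1466, M5=0
seg 0: a=-2, c=M0/2=0, d=(M1−M0)/(6·1)=-2030/2199, b=Δ0−h0·(2M0+M1)/6=10826/2199
seg 1: a=2, c=M1/2=-2030/733, d=(M2−M1)/(6·3)=1178/2199, b=Δ1−h1·(2M1+M2)/6=4736/2199
seg 2: a=-2, c=M2/2=1504/733, d=(M3−M2)/(6·2)=-6827/8796, b=Δ2−h2·(2M2+M3)/6=2/2199
seg 3: a=0, c=M3/2=-3819/1466, d=(M4−M3)/(6·2)=21179/17592, b=Δ3−h3·(2M3+M4)/6=-2431/2199
seg 4: a=-3, c=M4/2=13541/2932, d=(M5−M4)/(6·1)=-13541/8796, b=Δ4−h4·(2M4+M5)/6=12847/4398
t_q=5/2 → seg 1, τ=3/2; S=2+4736/2199·τ+-2030/733·τ²+1178/2199·τ³=2367/2932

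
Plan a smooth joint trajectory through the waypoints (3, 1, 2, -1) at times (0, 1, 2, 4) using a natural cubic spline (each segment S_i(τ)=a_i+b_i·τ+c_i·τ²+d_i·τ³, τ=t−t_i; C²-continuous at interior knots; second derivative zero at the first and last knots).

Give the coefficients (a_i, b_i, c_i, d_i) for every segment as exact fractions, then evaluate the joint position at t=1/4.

  seg 0: a=3 b=-133/46 c=0 d=41/46
  seg 1: a=1 b=-5/23 c=123/46 d=-67/46
  seg 2: a=2 b=35/46 c=-39/23 d=13/46
S(1/4) = 6745/2944

Δ: Δ0=-2, Δ1=1, Δ2=-3/2
row 1: diag=4, rhs=18; c'=1/4, d'=9/2
row 2: denom=6−1·1/4=23/4; d'=(-15−1·9/2)/(23/4)=-78/23
back: M2=-78/23
back: M1=9/2−1/4·-78/23=123/23
M: M0=0, M1=123/23, M2=-78/23, M3=0
seg 0: a=3, c=M0/2=0, d=(M1−M0)/(6·1)=41/46, b=Δ0−h0·(2M0+M1)/6=-133/46
seg 1: a=1, c=M1/2=123/46, d=(M2−M1)/(6·1)=-67/46, b=Δ1−h1·(2M1+M2)/6=-5/23
seg 2: a=2, c=M2/2=-39/23, d=(M3−M2)/(6·2)=13/46, b=Δ2−h2·(2M2+M3)/6=35/46
t_q=1/4 → seg 0, τ=1/4; S=3+-133/46·τ+0·τ²+41/46·τ³=6745/2944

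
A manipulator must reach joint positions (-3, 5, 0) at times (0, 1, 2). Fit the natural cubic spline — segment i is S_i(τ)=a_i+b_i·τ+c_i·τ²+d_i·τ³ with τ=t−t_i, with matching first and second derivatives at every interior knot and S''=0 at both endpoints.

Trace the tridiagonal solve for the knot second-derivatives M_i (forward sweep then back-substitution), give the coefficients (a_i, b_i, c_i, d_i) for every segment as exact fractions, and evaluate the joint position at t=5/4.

  seg 0: a=-3 b=45/4 c=0 d=-13/4
  seg 1: a=5 b=3/2 c=-39/4 d=13/4
S(5/4) = 1233/256

Δ: Δ0=8, Δ1=-5
row 1: diag=4, rhs=-78; c'=1/4, d'=-39/2
back: M1=-39/2
M: M0=0, M1=-39/2, M2=0
seg 0: a=-3, c=M0/2=0, d=(M1−M0)/(6·1)=-13/4, b=Δ0−h0·(2M0+M1)/6=45/4
seg 1: a=5, c=M1/2=-39/4, d=(M2−M1)/(6·1)=13/4, b=Δ1−h1·(2M1+M2)/6=3/2
t_q=5/4 → seg 1, τ=1/4; S=5+3/2·τ+-39/4·τ²+13/4·τ³=1233/256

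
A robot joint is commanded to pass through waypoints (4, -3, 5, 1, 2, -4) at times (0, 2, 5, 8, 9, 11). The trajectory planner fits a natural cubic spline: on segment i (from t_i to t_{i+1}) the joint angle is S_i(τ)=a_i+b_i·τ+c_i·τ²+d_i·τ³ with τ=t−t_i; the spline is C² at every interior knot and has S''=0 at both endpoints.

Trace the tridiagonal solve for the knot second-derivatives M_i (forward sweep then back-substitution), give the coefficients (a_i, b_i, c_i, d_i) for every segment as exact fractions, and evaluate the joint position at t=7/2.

  seg 0: a=4 b=-48223/9354 c=0 d=3871/9354
  seg 1: a=-3 b=-1771/9354 c=3871/1559 d=-14321/28062
  seg 2: a=5 b=4348/4677 c=-6579/3118 d=1409/3118
  seg 3: a=1 b=4403/9354 c=3051/1559 d=-13355/9354
  seg 4: a=2 b=475/4677 c=-7253/3118 d=7253/18708
S(7/2) = 14477/24944

Δ: Δ0=-7/2, Δ1=8/3, Δ2=-4/3, Δ3=1, Δ4=-3
row 1: diag=10, rhs=37; c'=3/10, d'=37/10
row 2: denom=12−3·3/10=111/10; d'=(-24−3·37/10)/(111/10)=-117/37
row 3: denom=8−3·10/37=266/37; d'=(14−3·-117/37)/(266/37)=869/266
row 4: denom=6−1·37/266=1559/266; d'=(-24−1·869/266)/(1559/266)=-7253/1559
back: M4=-7253/1559
back: M3=869/266−37/266·-7253/1559=6102/1559
back: M2=-117/37−10/37·6102/1559=-6579/1559
back: M1=37/10−3/10·-6579/1559=7742/1559
M: M0=0, M1=7742/1559, M2=-6579/1559, M3=6102/1559, M4=-7253/1559, M5=0
seg 0: a=4, c=M0/2=0, d=(M1−M0)/(6·2)=3871/9354, b=Δ0−h0·(2M0+M1)/6=-48223/9354
seg 1: a=-3, c=M1/2=3871/1559, d=(M2−M1)/(6·3)=-14321/28062, b=Δ1−h1·(2M1+M2)/6=-1771/9354
seg 2: a=5, c=M2/2=-6579/3118, d=(M3−M2)/(6·3)=1409/3118, b=Δ2−h2·(2M2+M3)/6=4348/4677
seg 3: a=1, c=M3/2=3051/1559, d=(M4−M3)/(6·1)=-13355/9354, b=Δ3−h3·(2M3+M4)/6=4403/9354
seg 4: a=2, c=M4/2=-7253/3118, d=(M5−M4)/(6·2)=7253/18708, b=Δ4−h4·(2M4+M5)/6=475/4677
t_q=7/2 → seg 1, τ=3/2; S=-3+-1771/9354·τ+3871/1559·τ²+-14321/28062·τ³=14477/24944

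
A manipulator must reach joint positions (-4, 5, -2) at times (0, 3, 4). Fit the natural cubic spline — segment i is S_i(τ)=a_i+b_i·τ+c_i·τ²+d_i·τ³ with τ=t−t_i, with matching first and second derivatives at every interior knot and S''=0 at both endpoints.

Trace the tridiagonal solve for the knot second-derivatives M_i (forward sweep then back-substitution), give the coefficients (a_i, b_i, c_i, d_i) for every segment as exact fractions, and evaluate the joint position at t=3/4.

  seg 0: a=-4 b=27/4 c=0 d=-5/12
  seg 1: a=5 b=-9/2 c=-15/4 d=5/4
S(3/4) = 227/256

Δ: Δ0=3, Δ1=-7
row 1: diag=8, rhs=-60; c'=1/8, d'=-15/2
back: M1=-15/2
M: M0=0, M1=-15/2, M2=0
seg 0: a=-4, c=M0/2=0, d=(M1−M0)/(6·3)=-5/12, b=Δ0−h0·(2M0+M1)/6=27/4
seg 1: a=5, c=M1/2=-15/4, d=(M2−M1)/(6·1)=5/4, b=Δ1−h1·(2M1+M2)/6=-9/2
t_q=3/4 → seg 0, τ=3/4; S=-4+27/4·τ+0·τ²+-5/12·τ³=227/256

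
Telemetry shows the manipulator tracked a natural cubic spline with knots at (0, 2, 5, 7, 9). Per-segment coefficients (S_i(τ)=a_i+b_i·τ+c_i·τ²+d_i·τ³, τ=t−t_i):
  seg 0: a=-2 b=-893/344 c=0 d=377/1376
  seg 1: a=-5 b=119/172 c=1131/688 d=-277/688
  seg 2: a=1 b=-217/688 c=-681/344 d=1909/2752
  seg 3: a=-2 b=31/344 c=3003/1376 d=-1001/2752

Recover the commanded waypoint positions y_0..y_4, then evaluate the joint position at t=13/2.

y_0 = S_0(0) = a_0 = -2
y_1 = S_1(0) = a_1 = -5
y_2 = S_2(0) = a_2 = 1
y_3 = S_3(0) = a_3 = -2
y_4 = S_3(2) = 4
t_q=13/2 is in segment 2 (τ=3/2); S_2(τ)=-34921/22016

y_0=-2 y_1=-5 y_2=1 y_3=-2 y_4=4
S(13/2) = -34921/22016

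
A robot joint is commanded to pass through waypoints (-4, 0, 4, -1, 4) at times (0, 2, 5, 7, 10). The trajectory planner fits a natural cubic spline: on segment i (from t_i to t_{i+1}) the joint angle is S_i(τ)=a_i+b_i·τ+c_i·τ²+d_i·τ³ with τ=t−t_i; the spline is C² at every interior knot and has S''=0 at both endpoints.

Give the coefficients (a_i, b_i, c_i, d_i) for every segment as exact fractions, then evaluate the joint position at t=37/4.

  seg 0: a=-4 b=794/435 c=0 d=19/435
  seg 1: a=0 b=1022/435 c=38/145 d=-784/3915
  seg 2: a=4 b=-646/435 c=-134/87 d=599/1160
  seg 3: a=-1 b=-1261/870 c=2711/1740 d=-2711/15660
S(37/4) = 12283/7424

Δ: Δ0=2, Δ1=4/3, Δ2=-5/2, Δ3=5/3
row 1: diag=10, rhs=-4; c'=3/10, d'=-2/5
row 2: denom=10−3·3/10=91/10; d'=(-23−3·-2/5)/(91/10)=-218/91
row 3: denom=10−2·20/91=870/91; d'=(25−2·-218/91)/(870/91)=2711/870
back: M3=2711/870
back: M2=-218/91−20/91·2711/870=-268/87
back: M1=-2/5−3/10·-268/87=76/145
M: M0=0, M1=76/145, M2=-268/87, M3=2711/870, M4=0
seg 0: a=-4, c=M0/2=0, d=(M1−M0)/(6·2)=19/435, b=Δ0−h0·(2M0+M1)/6=794/435
seg 1: a=0, c=M1/2=38/145, d=(M2−M1)/(6·3)=-784/3915, b=Δ1−h1·(2M1+M2)/6=1022/435
seg 2: a=4, c=M2/2=-134/87, d=(M3−M2)/(6·2)=599/1160, b=Δ2−h2·(2M2+M3)/6=-646/435
seg 3: a=-1, c=M3/2=2711/1740, d=(M4−M3)/(6·3)=-2711/15660, b=Δ3−h3·(2M3+M4)/6=-1261/870
t_q=37/4 → seg 3, τ=9/4; S=-1+-1261/870·τ+2711/1740·τ²+-2711/15660·τ³=12283/7424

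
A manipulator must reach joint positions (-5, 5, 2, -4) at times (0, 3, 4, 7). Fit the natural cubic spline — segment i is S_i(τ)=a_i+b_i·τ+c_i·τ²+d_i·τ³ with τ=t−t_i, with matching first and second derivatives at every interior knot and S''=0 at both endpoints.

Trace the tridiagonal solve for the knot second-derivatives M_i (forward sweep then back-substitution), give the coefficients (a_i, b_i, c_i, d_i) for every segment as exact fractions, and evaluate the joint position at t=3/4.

  seg 0: a=-5 b=365/63 c=0 d=-155/567
  seg 1: a=5 b=-100/63 c=-155/63 d=22/21
  seg 2: a=2 b=-212/63 c=43/63 d=-43/567
S(3/4) = -345/448

Δ: Δ0=10/3, Δ1=-3, Δ2=-2
row 1: diag=8, rhs=-38; c'=1/8, d'=-19/4
row 2: denom=8−1·1/8=63/8; d'=(6−1·-19/4)/(63/8)=86/63
back: M2=86/63
back: M1=-19/4−1/8·86/63=-310/63
M: M0=0, M1=-310/63, M2=86/63, M3=0
seg 0: a=-5, c=M0/2=0, d=(M1−M0)/(6·3)=-155/567, b=Δ0−h0·(2M0+M1)/6=365/63
seg 1: a=5, c=M1/2=-155/63, d=(M2−M1)/(6·1)=22/21, b=Δ1−h1·(2M1+M2)/6=-100/63
seg 2: a=2, c=M2/2=43/63, d=(M3−M2)/(6·3)=-43/567, b=Δ2−h2·(2M2+M3)/6=-212/63
t_q=3/4 → seg 0, τ=3/4; S=-5+365/63·τ+0·τ²+-155/567·τ³=-345/448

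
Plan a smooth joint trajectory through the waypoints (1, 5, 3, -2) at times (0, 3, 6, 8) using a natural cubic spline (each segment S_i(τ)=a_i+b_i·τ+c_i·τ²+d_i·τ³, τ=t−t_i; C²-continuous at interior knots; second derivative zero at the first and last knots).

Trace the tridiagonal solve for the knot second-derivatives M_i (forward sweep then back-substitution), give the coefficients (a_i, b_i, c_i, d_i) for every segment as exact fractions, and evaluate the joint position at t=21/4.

  seg 0: a=1 b=383/222 c=0 d=-29/666
  seg 1: a=5 b=61/111 c=-29/74 d=-1/222
  seg 2: a=3 b=-427/222 c=-16/37 d=8/111
S(21/4) = 19897/4736

Δ: Δ0=4/3, Δ1=-2/3, Δ2=-5/2
row 1: diag=12, rhs=-12; c'=1/4, d'=-1
row 2: denom=10−3·1/4=37/4; d'=(-11−3·-1)/(37/4)=-32/37
back: M2=-32/37
back: M1=-1−1/4·-32/37=-29/37
M: M0=0, M1=-29/37, M2=-32/37, M3=0
seg 0: a=1, c=M0/2=0, d=(M1−M0)/(6·3)=-29/666, b=Δ0−h0·(2M0+M1)/6=383/222
seg 1: a=5, c=M1/2=-29/74, d=(M2−M1)/(6·3)=-1/222, b=Δ1−h1·(2M1+M2)/6=61/111
seg 2: a=3, c=M2/2=-16/37, d=(M3−M2)/(6·2)=8/111, b=Δ2−h2·(2M2+M3)/6=-427/222
t_q=21/4 → seg 1, τ=9/4; S=5+61/111·τ+-29/74·τ²+-1/222·τ³=19897/4736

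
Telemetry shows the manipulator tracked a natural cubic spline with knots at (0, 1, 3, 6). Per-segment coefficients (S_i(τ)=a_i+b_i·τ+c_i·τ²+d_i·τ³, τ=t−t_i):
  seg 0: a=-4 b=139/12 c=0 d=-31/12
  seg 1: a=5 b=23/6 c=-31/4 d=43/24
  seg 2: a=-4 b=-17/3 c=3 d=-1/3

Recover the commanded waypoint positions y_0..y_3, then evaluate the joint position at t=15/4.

y_0=-4 y_1=5 y_2=-4 y_3=-3
S(15/4) = -429/64

y_0 = S_0(0) = a_0 = -4
y_1 = S_1(0) = a_1 = 5
y_2 = S_2(0) = a_2 = -4
y_3 = S_2(3) = -3
t_q=15/4 is in segment 2 (τ=3/4); S_2(τ)=-429/64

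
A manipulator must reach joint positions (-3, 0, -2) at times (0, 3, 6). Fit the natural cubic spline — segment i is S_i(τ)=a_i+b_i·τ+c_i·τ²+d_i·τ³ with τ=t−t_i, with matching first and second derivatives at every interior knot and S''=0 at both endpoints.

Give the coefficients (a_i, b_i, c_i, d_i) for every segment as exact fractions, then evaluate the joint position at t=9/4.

  seg 0: a=-3 b=17/12 c=0 d=-5/108
  seg 1: a=0 b=1/6 c=-5/12 d=5/108
S(9/4) = -87/256

Δ: Δ0=1, Δ1=-2/3
row 1: diag=12, rhs=-10; c'=1/4, d'=-5/6
back: M1=-5/6
M: M0=0, M1=-5/6, M2=0
seg 0: a=-3, c=M0/2=0, d=(M1−M0)/(6·3)=-5/108, b=Δ0−h0·(2M0+M1)/6=17/12
seg 1: a=0, c=M1/2=-5/12, d=(M2−M1)/(6·3)=5/108, b=Δ1−h1·(2M1+M2)/6=1/6
t_q=9/4 → seg 0, τ=9/4; S=-3+17/12·τ+0·τ²+-5/108·τ³=-87/256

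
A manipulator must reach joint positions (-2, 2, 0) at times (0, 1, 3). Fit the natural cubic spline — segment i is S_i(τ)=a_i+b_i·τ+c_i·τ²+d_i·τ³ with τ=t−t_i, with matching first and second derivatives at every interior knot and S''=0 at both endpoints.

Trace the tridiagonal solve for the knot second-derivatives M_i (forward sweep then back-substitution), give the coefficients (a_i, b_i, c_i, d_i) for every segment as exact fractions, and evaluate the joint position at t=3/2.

  seg 0: a=-2 b=29/6 c=0 d=-5/6
  seg 1: a=2 b=7/3 c=-5/2 d=5/12
S(3/2) = 83/32

Δ: Δ0=4, Δ1=-1
row 1: diag=6, rhs=-30; c'=1/3, d'=-5
back: M1=-5
M: M0=0, M1=-5, M2=0
seg 0: a=-2, c=M0/2=0, d=(M1−M0)/(6·1)=-5/6, b=Δ0−h0·(2M0+M1)/6=29/6
seg 1: a=2, c=M1/2=-5/2, d=(M2−M1)/(6·2)=5/12, b=Δ1−h1·(2M1+M2)/6=7/3
t_q=3/2 → seg 1, τ=1/2; S=2+7/3·τ+-5/2·τ²+5/12·τ³=83/32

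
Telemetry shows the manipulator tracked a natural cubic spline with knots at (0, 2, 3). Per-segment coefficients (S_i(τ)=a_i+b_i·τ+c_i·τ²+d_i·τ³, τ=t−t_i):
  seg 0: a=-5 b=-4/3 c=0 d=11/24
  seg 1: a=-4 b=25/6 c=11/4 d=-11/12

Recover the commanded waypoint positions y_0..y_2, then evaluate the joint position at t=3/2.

y_0 = S_0(0) = a_0 = -5
y_1 = S_1(0) = a_1 = -4
y_2 = S_1(1) = 2
t_q=3/2 is in segment 0 (τ=3/2); S_0(τ)=-349/64

y_0=-5 y_1=-4 y_2=2
S(3/2) = -349/64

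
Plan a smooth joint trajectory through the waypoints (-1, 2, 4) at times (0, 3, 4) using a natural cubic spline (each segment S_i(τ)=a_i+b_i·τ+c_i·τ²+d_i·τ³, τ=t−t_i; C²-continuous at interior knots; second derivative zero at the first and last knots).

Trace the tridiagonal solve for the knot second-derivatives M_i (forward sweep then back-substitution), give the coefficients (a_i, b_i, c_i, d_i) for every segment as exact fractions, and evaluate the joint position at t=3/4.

Δ: Δ0=1, Δ1=2
row 1: diag=8, rhs=6; c'=1/8, d'=3/4
back: M1=3/4
M: M0=0, M1=3/4, M2=0
seg 0: a=-1, c=M0/2=0, d=(M1−M0)/(6·3)=1/24, b=Δ0−h0·(2M0+M1)/6=5/8
seg 1: a=2, c=M1/2=3/8, d=(M2−M1)/(6·1)=-1/8, b=Δ1−h1·(2M1+M2)/6=7/4
t_q=3/4 → seg 0, τ=3/4; S=-1+5/8·τ+0·τ²+1/24·τ³=-263/512

  seg 0: a=-1 b=5/8 c=0 d=1/24
  seg 1: a=2 b=7/4 c=3/8 d=-1/8
S(3/4) = -263/512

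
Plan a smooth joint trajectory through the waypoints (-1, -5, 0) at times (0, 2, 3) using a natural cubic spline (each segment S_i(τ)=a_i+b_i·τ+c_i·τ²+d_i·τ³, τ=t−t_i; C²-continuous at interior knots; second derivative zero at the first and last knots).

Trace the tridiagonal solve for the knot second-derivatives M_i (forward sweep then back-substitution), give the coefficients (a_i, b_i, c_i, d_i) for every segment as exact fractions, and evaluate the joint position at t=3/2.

  seg 0: a=-1 b=-13/3 c=0 d=7/12
  seg 1: a=-5 b=8/3 c=7/2 d=-7/6
S(3/2) = -177/32

Δ: Δ0=-2, Δ1=5
row 1: diag=6, rhs=42; c'=1/6, d'=7
back: M1=7
M: M0=0, M1=7, M2=0
seg 0: a=-1, c=M0/2=0, d=(M1−M0)/(6·2)=7/12, b=Δ0−h0·(2M0+M1)/6=-13/3
seg 1: a=-5, c=M1/2=7/2, d=(M2−M1)/(6·1)=-7/6, b=Δ1−h1·(2M1+M2)/6=8/3
t_q=3/2 → seg 0, τ=3/2; S=-1+-13/3·τ+0·τ²+7/12·τ³=-177/32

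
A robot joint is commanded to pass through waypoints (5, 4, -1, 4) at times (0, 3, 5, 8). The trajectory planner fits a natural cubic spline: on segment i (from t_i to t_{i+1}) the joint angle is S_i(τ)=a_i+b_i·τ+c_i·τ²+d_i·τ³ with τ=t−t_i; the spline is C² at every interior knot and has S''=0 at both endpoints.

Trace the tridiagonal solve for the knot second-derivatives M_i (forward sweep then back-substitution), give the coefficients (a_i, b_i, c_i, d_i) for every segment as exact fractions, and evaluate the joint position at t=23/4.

  seg 0: a=5 b=29/48 c=0 d=-5/48
  seg 1: a=4 b=-53/24 c=-15/16 d=19/48
  seg 2: a=-1 b=-29/24 c=23/16 d=-23/144
S(23/4) = -1193/1024

Δ: Δ0=-1/3, Δ1=-5/2, Δ2=5/3
row 1: diag=10, rhs=-13; c'=1/5, d'=-13/10
row 2: denom=10−2·1/5=48/5; d'=(25−2·-13/10)/(48/5)=23/8
back: M2=23/8
back: M1=-13/10−1/5·23/8=-15/8
M: M0=0, M1=-15/8, M2=23/8, M3=0
seg 0: a=5, c=M0/2=0, d=(M1−M0)/(6·3)=-5/48, b=Δ0−h0·(2M0+M1)/6=29/48
seg 1: a=4, c=M1/2=-15/16, d=(M2−M1)/(6·2)=19/48, b=Δ1−h1·(2M1+M2)/6=-53/24
seg 2: a=-1, c=M2/2=23/16, d=(M3−M2)/(6·3)=-23/144, b=Δ2−h2·(2M2+M3)/6=-29/24
t_q=23/4 → seg 2, τ=3/4; S=-1+-29/24·τ+23/16·τ²+-23/144·τ³=-1193/1024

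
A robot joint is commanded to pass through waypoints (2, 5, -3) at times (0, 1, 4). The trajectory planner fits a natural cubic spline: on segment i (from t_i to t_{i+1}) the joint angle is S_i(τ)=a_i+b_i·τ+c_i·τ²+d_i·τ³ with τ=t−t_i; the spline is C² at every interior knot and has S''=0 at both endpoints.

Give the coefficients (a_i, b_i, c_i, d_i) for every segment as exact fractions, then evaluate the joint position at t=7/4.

Δ: Δ0=3, Δ1=-8/3
row 1: diag=8, rhs=-34; c'=3/8, d'=-17/4
back: M1=-17/4
M: M0=0, M1=-17/4, M2=0
seg 0: a=2, c=M0/2=0, d=(M1−M0)/(6·1)=-17/24, b=Δ0−h0·(2M0+M1)/6=89/24
seg 1: a=5, c=M1/2=-17/8, d=(M2−M1)/(6·3)=17/72, b=Δ1−h1·(2M1+M2)/6=19/12
t_q=7/4 → seg 1, τ=3/4; S=5+19/12·τ+-17/8·τ²+17/72·τ³=2607/512

  seg 0: a=2 b=89/24 c=0 d=-17/24
  seg 1: a=5 b=19/12 c=-17/8 d=17/72
S(7/4) = 2607/512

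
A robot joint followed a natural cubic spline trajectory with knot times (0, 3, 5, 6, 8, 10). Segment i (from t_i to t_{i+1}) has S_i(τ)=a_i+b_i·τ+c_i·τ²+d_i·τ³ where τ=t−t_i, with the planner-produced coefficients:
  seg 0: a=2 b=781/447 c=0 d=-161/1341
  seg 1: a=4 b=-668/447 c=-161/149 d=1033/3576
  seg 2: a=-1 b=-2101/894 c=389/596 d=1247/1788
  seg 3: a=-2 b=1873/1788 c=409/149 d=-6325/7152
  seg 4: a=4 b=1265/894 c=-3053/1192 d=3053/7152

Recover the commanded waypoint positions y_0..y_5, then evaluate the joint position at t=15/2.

y_0 = S_0(0) = a_0 = 2
y_1 = S_1(0) = a_1 = 4
y_2 = S_2(0) = a_2 = -1
y_3 = S_3(0) = a_3 = -2
y_4 = S_4(0) = a_4 = 4
y_5 = S_4(2) = 0
t_q=15/2 is in segment 3 (τ=3/2); S_3(τ)=52691/19072

y_0=2 y_1=4 y_2=-1 y_3=-2 y_4=4 y_5=0
S(15/2) = 52691/19072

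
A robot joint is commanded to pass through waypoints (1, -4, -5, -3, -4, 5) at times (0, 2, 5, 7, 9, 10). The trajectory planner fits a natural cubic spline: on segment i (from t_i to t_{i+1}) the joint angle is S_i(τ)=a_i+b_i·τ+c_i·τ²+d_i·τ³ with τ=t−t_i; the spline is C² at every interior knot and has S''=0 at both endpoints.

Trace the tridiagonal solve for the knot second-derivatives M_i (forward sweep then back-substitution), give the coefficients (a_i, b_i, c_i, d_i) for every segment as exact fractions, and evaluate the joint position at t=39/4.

  seg 0: a=1 b=-15787/5646 c=0 d=209/2823
  seg 1: a=-4 b=-10771/5646 c=418/941 d=455/16938
  seg 2: a=-5 b=4186/2823 c=1291/1882 d=-1309/2823
  seg 3: a=-3 b=-3776/2823 c=-3945/1882 d=28399/22584
  seg 4: a=-4 b=30305/5646 c=20509/3764 d=-20509/11292
S(39/4) = 559919/240896

Δ: Δ0=-5/2, Δ1=-1/3, Δ2=1, Δ3=-1/2, Δ4=9
row 1: diag=10, rhs=13; c'=3/10, d'=13/10
row 2: denom=10−3·3/10=91/10; d'=(8−3·13/10)/(91/10)=41/91
row 3: denom=8−2·20/91=688/91; d'=(-9−2·41/91)/(688/91)=-901/688
row 4: denom=6−2·91/344=941/172; d'=(57−2·-901/688)/(941/172)=20509/1882
back: M4=20509/1882
back: M3=-901/688−91/344·20509/1882=-3945/941
back: M2=41/91−20/91·-3945/941=1291/941
back: M1=13/10−3/10·1291/941=836/941
M: M0=0, M1=836/941, M2=1291/941, M3=-3945/941, M4=20509/1882, M5=0
seg 0: a=1, c=M0/2=0, d=(M1−M0)/(6·2)=209/2823, b=Δ0−h0·(2M0+M1)/6=-15787/5646
seg 1: a=-4, c=M1/2=418/941, d=(M2−M1)/(6·3)=455/16938, b=Δ1−h1·(2M1+M2)/6=-10771/5646
seg 2: a=-5, c=M2/2=1291/1882, d=(M3−M2)/(6·2)=-1309/2823, b=Δ2−h2·(2M2+M3)/6=4186/2823
seg 3: a=-3, c=M3/2=-3945/1882, d=(M4−M3)/(6·2)=28399/22584, b=Δ3−h3·(2M3+M4)/6=-3776/2823
seg 4: a=-4, c=M4/2=20509/3764, d=(M5−M4)/(6·1)=-20509/11292, b=Δ4−h4·(2M4+M5)/6=30305/5646
t_q=39/4 → seg 4, τ=3/4; S=-4+30305/5646·τ+20509/3764·τ²+-20509/11292·τ³=559919/240896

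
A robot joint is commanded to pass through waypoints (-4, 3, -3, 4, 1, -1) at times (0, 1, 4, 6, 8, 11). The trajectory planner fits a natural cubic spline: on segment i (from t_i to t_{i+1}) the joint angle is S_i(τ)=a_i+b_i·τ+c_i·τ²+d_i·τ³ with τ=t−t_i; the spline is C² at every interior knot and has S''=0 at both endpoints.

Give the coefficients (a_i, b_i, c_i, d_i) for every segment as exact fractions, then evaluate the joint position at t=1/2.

Δ: Δ0=7, Δ1=-2, Δ2=7/2, Δ3=-3/2, Δ4=-2/3
row 1: diag=8, rhs=-54; c'=3/8, d'=-27/4
row 2: denom=10−3·3/8=71/8; d'=(33−3·-27/4)/(71/8)=6
row 3: denom=8−2·16/71=536/71; d'=(-30−2·6)/(536/71)=-1491/268
row 4: denom=10−2·71/268=1269/134; d'=(5−2·-1491/268)/(1269/134)=2161/1269
back: M4=2161/1269
back: M3=-1491/268−71/268·2161/1269=-15265/2538
back: M2=6−16/71·-15265/2538=9334/1269
back: M1=-27/4−3/8·9334/1269=-4022/423
M: M0=0, M1=-4022/423, M2=9334/1269, M3=-15265/2538, M4=2161/1269, M5=0
seg 0: a=-4, c=M0/2=0, d=(M1−M0)/(6·1)=-2011/1269, b=Δ0−h0·(2M0+M1)/6=10894/1269
seg 1: a=3, c=M1/2=-2011/423, d=(M2−M1)/(6·3)=10700/11421, b=Δ1−h1·(2M1+M2)/6=4861/1269
seg 2: a=-3, c=M2/2=4667/1269, d=(M3−M2)/(6·2)=-11311/10152, b=Δ2−h2·(2M2+M3)/6=763/1269
seg 3: a=4, c=M3/2=-15265/5076, d=(M4−M3)/(6·2)=6529/10152, b=Δ3−h3·(2M3+M4)/6=1643/846
seg 4: a=1, c=M4/2=2161/2538, d=(M5−M4)/(6·3)=-2161/22842, b=Δ4−h4·(2M4+M5)/6=-3007/1269
t_q=1/2 → seg 0, τ=1/2; S=-4+10894/1269·τ+0·τ²+-2011/1269·τ³=319/3384

  seg 0: a=-4 b=10894/1269 c=0 d=-2011/1269
  seg 1: a=3 b=4861/1269 c=-2011/423 d=10700/11421
  seg 2: a=-3 b=763/1269 c=4667/1269 d=-11311/10152
  seg 3: a=4 b=1643/846 c=-15265/5076 d=6529/10152
  seg 4: a=1 b=-3007/1269 c=2161/2538 d=-2161/22842
S(1/2) = 319/3384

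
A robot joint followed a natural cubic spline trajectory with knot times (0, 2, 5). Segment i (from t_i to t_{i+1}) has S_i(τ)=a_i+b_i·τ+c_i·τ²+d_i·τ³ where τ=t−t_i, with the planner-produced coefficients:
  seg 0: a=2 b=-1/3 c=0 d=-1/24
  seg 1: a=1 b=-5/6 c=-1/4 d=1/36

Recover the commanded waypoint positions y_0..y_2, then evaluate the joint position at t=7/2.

y_0 = S_0(0) = a_0 = 2
y_1 = S_1(0) = a_1 = 1
y_2 = S_1(3) = -3
t_q=7/2 is in segment 1 (τ=3/2); S_1(τ)=-23/32

y_0=2 y_1=1 y_2=-3
S(7/2) = -23/32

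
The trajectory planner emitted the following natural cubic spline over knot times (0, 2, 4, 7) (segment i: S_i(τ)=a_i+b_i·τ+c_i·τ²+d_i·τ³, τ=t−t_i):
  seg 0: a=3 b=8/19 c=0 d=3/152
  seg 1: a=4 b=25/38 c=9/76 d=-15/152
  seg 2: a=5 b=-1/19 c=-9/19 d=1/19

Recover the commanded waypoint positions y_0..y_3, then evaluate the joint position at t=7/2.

y_0=3 y_1=4 y_2=5 y_3=2
S(7/2) = 5983/1216

y_0 = S_0(0) = a_0 = 3
y_1 = S_1(0) = a_1 = 4
y_2 = S_2(0) = a_2 = 5
y_3 = S_2(3) = 2
t_q=7/2 is in segment 1 (τ=3/2); S_1(τ)=5983/1216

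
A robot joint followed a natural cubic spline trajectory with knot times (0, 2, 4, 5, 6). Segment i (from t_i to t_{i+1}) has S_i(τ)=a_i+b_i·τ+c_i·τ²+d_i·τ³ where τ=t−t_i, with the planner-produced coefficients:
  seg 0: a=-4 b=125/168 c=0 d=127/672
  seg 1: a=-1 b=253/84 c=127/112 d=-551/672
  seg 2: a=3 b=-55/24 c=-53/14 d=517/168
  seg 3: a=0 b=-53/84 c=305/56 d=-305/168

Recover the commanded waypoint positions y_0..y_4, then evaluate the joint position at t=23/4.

y_0 = S_0(0) = a_0 = -4
y_1 = S_1(0) = a_1 = -1
y_2 = S_2(0) = a_2 = 3
y_3 = S_3(0) = a_3 = 0
y_4 = S_3(1) = 3
t_q=23/4 is in segment 3 (τ=3/4); S_3(τ)=6539/3584

y_0=-4 y_1=-1 y_2=3 y_3=0 y_4=3
S(23/4) = 6539/3584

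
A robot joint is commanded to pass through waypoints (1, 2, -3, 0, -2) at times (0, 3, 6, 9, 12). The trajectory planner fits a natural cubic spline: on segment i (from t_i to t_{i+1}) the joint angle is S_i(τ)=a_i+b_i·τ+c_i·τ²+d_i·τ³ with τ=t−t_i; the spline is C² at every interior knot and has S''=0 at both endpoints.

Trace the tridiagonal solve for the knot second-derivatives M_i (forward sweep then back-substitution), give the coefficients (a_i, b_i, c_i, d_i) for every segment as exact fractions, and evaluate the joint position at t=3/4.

Δ: Δ0=1/3, Δ1=-5/3, Δ2=1, Δ3=-2/3
row 1: diag=12, rhs=-12; c'=1/4, d'=-1
row 2: denom=12−3·1/4=45/4; d'=(16−3·-1)/(45/4)=76/45
row 3: denom=12−3·4/15=56/5; d'=(-10−3·76/45)/(56/5)=-113/84
back: M3=-113/84
back: M2=76/45−4/15·-113/84=43/21
back: M1=-1−1/4·43/21=-127/84
M: M0=0, M1=-127/84, M2=43/21, M3=-113/84, M4=0
seg 0: a=1, c=M0/2=0, d=(M1−M0)/(6·3)=-127/1512, b=Δ0−h0·(2M0+M1)/6=61/56
seg 1: a=2, c=M1/2=-127/168, d=(M2−M1)/(6·3)=299/1512, b=Δ1−h1·(2M1+M2)/6=-33/28
seg 2: a=-3, c=M2/2=43/42, d=(M3−M2)/(6·3)=-95/504, b=Δ2−h2·(2M2+M3)/6=-3/8
seg 3: a=0, c=M3/2=-113/168, d=(M4−M3)/(6·3)=113/1512, b=Δ3−h3·(2M3+M4)/6=19/28
t_q=3/4 → seg 0, τ=3/4; S=1+61/56·τ+0·τ²+-127/1512·τ³=6385/3584

  seg 0: a=1 b=61/56 c=0 d=-127/1512
  seg 1: a=2 b=-33/28 c=-127/168 d=299/1512
  seg 2: a=-3 b=-3/8 c=43/42 d=-95/504
  seg 3: a=0 b=19/28 c=-113/168 d=113/1512
S(3/4) = 6385/3584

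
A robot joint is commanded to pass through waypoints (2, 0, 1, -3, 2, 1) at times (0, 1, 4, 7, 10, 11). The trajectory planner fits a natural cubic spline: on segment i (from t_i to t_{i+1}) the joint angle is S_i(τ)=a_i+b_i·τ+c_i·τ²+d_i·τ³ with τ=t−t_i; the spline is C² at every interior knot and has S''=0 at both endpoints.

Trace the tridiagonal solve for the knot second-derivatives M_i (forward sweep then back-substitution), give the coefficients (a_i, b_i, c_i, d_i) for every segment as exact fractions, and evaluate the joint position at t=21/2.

Δ: Δ0=-2, Δ1=1/3, Δ2=-4/3, Δ3=5/3, Δ4=-1
row 1: diag=8, rhs=14; c'=3/8, d'=7/4
row 2: denom=12−3·3/8=87/8; d'=(-10−3·7/4)/(87/8)=-122/87
row 3: denom=12−3·8/29=324/29; d'=(18−3·-122/87)/(324/29)=161/81
row 4: denom=8−3·29/108=259/36; d'=(-16−3·161/81)/(259/36)=-2372/777
back: M4=-2372/777
back: M3=161/81−29/108·-2372/777=6544/2331
back: M2=-122/87−8/29·6544/2331=-5074/2331
back: M1=7/4−3/8·-5074/2331=1994/777
M: M0=0, M1=1994/777, M2=-5074/2331, M3=6544/2331, M4=-2372/777, M5=0
seg 0: a=2, c=M0/2=0, d=(M1−M0)/(6·1)=997/2331, b=Δ0−h0·(2M0+M1)/6=-5659/2331
seg 1: a=0, c=M1/2=997/777, d=(M2−M1)/(6·3)=-5528/20979, b=Δ1−h1·(2M1+M2)/6=-2668/2331
seg 2: a=1, c=M2/2=-2537/2331, d=(M3−M2)/(6·3)=157/567, b=Δ2−h2·(2M2+M3)/6=-1306/2331
seg 3: a=-3, c=M3/2=3272/2331, d=(M4−M3)/(6·3)=-6830/20979, b=Δ3−h3·(2M3+M4)/6=899/2331
seg 4: a=2, c=M4/2=-1186/777, d=(M5−M4)/(6·1)=1186/2331, b=Δ4−h4·(2M4+M5)/6=41/2331
t_q=21/2 → seg 4, τ=1/2; S=2+41/2331·τ+-1186/777·τ²+1186/2331·τ³=5255/3108

  seg 0: a=2 b=-5659/2331 c=0 d=997/2331
  seg 1: a=0 b=-2668/2331 c=997/777 d=-5528/20979
  seg 2: a=1 b=-1306/2331 c=-2537/2331 d=157/567
  seg 3: a=-3 b=899/2331 c=3272/2331 d=-6830/20979
  seg 4: a=2 b=41/2331 c=-1186/777 d=1186/2331
S(21/2) = 5255/3108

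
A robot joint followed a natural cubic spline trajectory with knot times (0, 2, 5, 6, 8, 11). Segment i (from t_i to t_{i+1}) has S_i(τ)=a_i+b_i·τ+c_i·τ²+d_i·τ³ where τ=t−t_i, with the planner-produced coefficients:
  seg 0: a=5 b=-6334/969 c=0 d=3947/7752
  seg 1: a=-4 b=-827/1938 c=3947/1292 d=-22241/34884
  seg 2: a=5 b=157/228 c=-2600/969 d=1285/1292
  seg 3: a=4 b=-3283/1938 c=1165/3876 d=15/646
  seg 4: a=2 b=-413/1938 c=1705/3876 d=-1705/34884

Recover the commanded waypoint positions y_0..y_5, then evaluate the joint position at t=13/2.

y_0=5 y_1=-4 y_2=5 y_3=4 y_4=2 y_5=4
S(13/2) = 8349/2584

y_0 = S_0(0) = a_0 = 5
y_1 = S_1(0) = a_1 = -4
y_2 = S_2(0) = a_2 = 5
y_3 = S_3(0) = a_3 = 4
y_4 = S_4(0) = a_4 = 2
y_5 = S_4(3) = 4
t_q=13/2 is in segment 3 (τ=1/2); S_3(τ)=8349/2584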